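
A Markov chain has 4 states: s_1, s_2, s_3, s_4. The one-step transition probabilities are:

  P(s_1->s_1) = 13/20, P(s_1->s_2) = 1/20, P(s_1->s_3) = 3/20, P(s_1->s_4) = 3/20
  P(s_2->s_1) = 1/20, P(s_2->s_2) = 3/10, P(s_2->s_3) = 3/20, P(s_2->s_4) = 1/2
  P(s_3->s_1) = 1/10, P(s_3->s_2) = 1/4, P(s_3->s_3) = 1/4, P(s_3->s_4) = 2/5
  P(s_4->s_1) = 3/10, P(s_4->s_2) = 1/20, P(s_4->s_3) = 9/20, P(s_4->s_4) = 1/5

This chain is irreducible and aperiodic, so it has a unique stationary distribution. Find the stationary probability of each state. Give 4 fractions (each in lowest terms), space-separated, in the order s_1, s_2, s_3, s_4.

The stationary distribution satisfies pi = pi * P, i.e.:
  pi_s_1 = 13/20*pi_s_1 + 1/20*pi_s_2 + 1/10*pi_s_3 + 3/10*pi_s_4
  pi_s_2 = 1/20*pi_s_1 + 3/10*pi_s_2 + 1/4*pi_s_3 + 1/20*pi_s_4
  pi_s_3 = 3/20*pi_s_1 + 3/20*pi_s_2 + 1/4*pi_s_3 + 9/20*pi_s_4
  pi_s_4 = 3/20*pi_s_1 + 1/2*pi_s_2 + 2/5*pi_s_3 + 1/5*pi_s_4
with normalization: pi_s_1 + pi_s_2 + pi_s_3 + pi_s_4 = 1.

Using the first 3 balance equations plus normalization, the linear system A*pi = b is:
  [-7/20, 1/20, 1/10, 3/10] . pi = 0
  [1/20, -7/10, 1/4, 1/20] . pi = 0
  [3/20, 3/20, -3/4, 9/20] . pi = 0
  [1, 1, 1, 1] . pi = 1

Solving yields:
  pi_s_1 = 31/94
  pi_s_2 = 51/376
  pi_s_3 = 389/1504
  pi_s_4 = 415/1504

Verification (pi * P):
  31/94*13/20 + 51/376*1/20 + 389/1504*1/10 + 415/1504*3/10 = 31/94 = pi_s_1  (ok)
  31/94*1/20 + 51/376*3/10 + 389/1504*1/4 + 415/1504*1/20 = 51/376 = pi_s_2  (ok)
  31/94*3/20 + 51/376*3/20 + 389/1504*1/4 + 415/1504*9/20 = 389/1504 = pi_s_3  (ok)
  31/94*3/20 + 51/376*1/2 + 389/1504*2/5 + 415/1504*1/5 = 415/1504 = pi_s_4  (ok)

Answer: 31/94 51/376 389/1504 415/1504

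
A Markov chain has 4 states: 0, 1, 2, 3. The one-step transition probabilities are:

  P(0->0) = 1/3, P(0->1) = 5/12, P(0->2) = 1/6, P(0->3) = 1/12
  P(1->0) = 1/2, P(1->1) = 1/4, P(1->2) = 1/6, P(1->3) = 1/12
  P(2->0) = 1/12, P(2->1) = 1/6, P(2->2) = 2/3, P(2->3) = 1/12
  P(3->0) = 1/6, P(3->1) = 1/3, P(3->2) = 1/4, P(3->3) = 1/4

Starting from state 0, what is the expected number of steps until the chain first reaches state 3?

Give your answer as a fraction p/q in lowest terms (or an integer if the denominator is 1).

Let h_i = expected steps to first reach 3 from state i.
Boundary: h_3 = 0.
First-step equations for the other states:
  h_0 = 1 + 1/3*h_0 + 5/12*h_1 + 1/6*h_2 + 1/12*h_3
  h_1 = 1 + 1/2*h_0 + 1/4*h_1 + 1/6*h_2 + 1/12*h_3
  h_2 = 1 + 1/12*h_0 + 1/6*h_1 + 2/3*h_2 + 1/12*h_3

Substituting h_3 = 0 and rearranging gives the linear system (I - Q) h = 1:
  [2/3, -5/12, -1/6] . (h_0, h_1, h_2) = 1
  [-1/2, 3/4, -1/6] . (h_0, h_1, h_2) = 1
  [-1/12, -1/6, 1/3] . (h_0, h_1, h_2) = 1

Solving yields:
  h_0 = 12
  h_1 = 12
  h_2 = 12

Starting state is 0, so the expected hitting time is h_0 = 12.

Answer: 12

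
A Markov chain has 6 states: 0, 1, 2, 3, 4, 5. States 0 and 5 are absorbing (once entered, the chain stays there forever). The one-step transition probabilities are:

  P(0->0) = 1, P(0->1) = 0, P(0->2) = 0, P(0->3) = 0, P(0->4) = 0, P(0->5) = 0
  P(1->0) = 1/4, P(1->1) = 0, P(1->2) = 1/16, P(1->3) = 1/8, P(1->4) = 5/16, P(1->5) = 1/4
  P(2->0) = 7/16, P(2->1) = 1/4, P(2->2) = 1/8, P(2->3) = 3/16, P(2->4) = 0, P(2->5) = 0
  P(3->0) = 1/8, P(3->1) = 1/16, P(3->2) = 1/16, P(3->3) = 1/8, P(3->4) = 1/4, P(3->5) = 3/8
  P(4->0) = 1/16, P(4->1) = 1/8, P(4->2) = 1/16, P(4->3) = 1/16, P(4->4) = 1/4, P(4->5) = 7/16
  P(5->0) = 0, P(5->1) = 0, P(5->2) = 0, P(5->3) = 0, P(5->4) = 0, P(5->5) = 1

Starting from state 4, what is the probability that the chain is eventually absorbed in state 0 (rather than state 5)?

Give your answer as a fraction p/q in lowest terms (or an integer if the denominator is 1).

Let a_i = P(absorbed in 0 | start in state i).
Boundary conditions: a_0 = 1, a_5 = 0.
For each transient state i, a_i = sum_j P(i->j) * a_j:
  a_1 = 1/4*a_0 + 0*a_1 + 1/16*a_2 + 1/8*a_3 + 5/16*a_4 + 1/4*a_5
  a_2 = 7/16*a_0 + 1/4*a_1 + 1/8*a_2 + 3/16*a_3 + 0*a_4 + 0*a_5
  a_3 = 1/8*a_0 + 1/16*a_1 + 1/16*a_2 + 1/8*a_3 + 1/4*a_4 + 3/8*a_5
  a_4 = 1/16*a_0 + 1/8*a_1 + 1/16*a_2 + 1/16*a_3 + 1/4*a_4 + 7/16*a_5

Substituting a_0 = 1 and a_5 = 0, rearrange to (I - Q) a = r where r[i] = P(i -> 0):
  [1, -1/16, -1/8, -5/16] . (a_1, a_2, a_3, a_4) = 1/4
  [-1/4, 7/8, -3/16, 0] . (a_1, a_2, a_3, a_4) = 7/16
  [-1/16, -1/16, 7/8, -1/4] . (a_1, a_2, a_3, a_4) = 1/8
  [-1/8, -1/16, -1/16, 3/4] . (a_1, a_2, a_3, a_4) = 1/16

Solving yields:
  a_1 = 12892/32249
  a_2 = 21780/32249
  a_3 = 9203/32249
  a_4 = 7418/32249

Starting state is 4, so the absorption probability is a_4 = 7418/32249.

Answer: 7418/32249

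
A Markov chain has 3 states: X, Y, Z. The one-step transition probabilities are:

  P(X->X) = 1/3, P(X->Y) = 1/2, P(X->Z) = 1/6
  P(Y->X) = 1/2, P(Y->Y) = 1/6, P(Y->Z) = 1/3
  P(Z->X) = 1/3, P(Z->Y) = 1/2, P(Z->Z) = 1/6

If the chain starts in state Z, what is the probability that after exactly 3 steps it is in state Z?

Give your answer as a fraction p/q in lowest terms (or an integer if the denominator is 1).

Answer: 2/9

Derivation:
Computing P^3 by repeated multiplication:
P^1 =
  X: [1/3, 1/2, 1/6]
  Y: [1/2, 1/6, 1/3]
  Z: [1/3, 1/2, 1/6]
P^2 =
  X: [5/12, 1/3, 1/4]
  Y: [13/36, 4/9, 7/36]
  Z: [5/12, 1/3, 1/4]
P^3 =
  X: [7/18, 7/18, 2/9]
  Y: [11/27, 19/54, 13/54]
  Z: [7/18, 7/18, 2/9]

(P^3)[Z -> Z] = 2/9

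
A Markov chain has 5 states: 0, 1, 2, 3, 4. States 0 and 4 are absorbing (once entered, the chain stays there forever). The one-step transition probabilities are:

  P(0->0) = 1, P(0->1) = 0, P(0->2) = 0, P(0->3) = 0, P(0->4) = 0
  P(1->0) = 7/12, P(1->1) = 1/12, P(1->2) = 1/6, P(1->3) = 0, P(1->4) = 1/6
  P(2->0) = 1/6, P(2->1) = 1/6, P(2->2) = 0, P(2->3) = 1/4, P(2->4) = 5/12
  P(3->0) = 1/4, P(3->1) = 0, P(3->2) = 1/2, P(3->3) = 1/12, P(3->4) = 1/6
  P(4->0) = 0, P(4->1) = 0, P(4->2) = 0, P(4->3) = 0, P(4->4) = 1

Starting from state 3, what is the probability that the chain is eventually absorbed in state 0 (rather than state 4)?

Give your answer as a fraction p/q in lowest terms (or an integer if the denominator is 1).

Answer: 60/121

Derivation:
Let a_i = P(absorbed in 0 | start in state i).
Boundary conditions: a_0 = 1, a_4 = 0.
For each transient state i, a_i = sum_j P(i->j) * a_j:
  a_1 = 7/12*a_0 + 1/12*a_1 + 1/6*a_2 + 0*a_3 + 1/6*a_4
  a_2 = 1/6*a_0 + 1/6*a_1 + 0*a_2 + 1/4*a_3 + 5/12*a_4
  a_3 = 1/4*a_0 + 0*a_1 + 1/2*a_2 + 1/12*a_3 + 1/6*a_4

Substituting a_0 = 1 and a_4 = 0, rearrange to (I - Q) a = r where r[i] = P(i -> 0):
  [11/12, -1/6, 0] . (a_1, a_2, a_3) = 7/12
  [-1/6, 1, -1/4] . (a_1, a_2, a_3) = 1/6
  [0, -1/2, 11/12] . (a_1, a_2, a_3) = 1/4

Solving yields:
  a_1 = 86/121
  a_2 = 9/22
  a_3 = 60/121

Starting state is 3, so the absorption probability is a_3 = 60/121.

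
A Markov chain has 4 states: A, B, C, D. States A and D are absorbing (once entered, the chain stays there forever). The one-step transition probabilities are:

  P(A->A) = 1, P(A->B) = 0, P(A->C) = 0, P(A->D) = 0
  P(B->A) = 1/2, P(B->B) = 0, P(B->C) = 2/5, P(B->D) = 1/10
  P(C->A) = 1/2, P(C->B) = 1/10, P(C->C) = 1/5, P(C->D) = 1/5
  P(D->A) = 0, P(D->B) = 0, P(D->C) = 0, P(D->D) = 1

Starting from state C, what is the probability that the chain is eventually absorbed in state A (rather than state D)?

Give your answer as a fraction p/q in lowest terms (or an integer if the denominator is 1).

Answer: 55/76

Derivation:
Let a_i = P(absorbed in A | start in state i).
Boundary conditions: a_A = 1, a_D = 0.
For each transient state i, a_i = sum_j P(i->j) * a_j:
  a_B = 1/2*a_A + 0*a_B + 2/5*a_C + 1/10*a_D
  a_C = 1/2*a_A + 1/10*a_B + 1/5*a_C + 1/5*a_D

Substituting a_A = 1 and a_D = 0, rearrange to (I - Q) a = r where r[i] = P(i -> A):
  [1, -2/5] . (a_B, a_C) = 1/2
  [-1/10, 4/5] . (a_B, a_C) = 1/2

Solving yields:
  a_B = 15/19
  a_C = 55/76

Starting state is C, so the absorption probability is a_C = 55/76.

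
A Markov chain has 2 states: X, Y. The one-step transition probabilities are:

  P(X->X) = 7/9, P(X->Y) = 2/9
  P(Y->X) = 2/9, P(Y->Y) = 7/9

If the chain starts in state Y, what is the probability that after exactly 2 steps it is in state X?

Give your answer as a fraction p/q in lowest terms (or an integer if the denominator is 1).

Answer: 28/81

Derivation:
Computing P^2 by repeated multiplication:
P^1 =
  X: [7/9, 2/9]
  Y: [2/9, 7/9]
P^2 =
  X: [53/81, 28/81]
  Y: [28/81, 53/81]

(P^2)[Y -> X] = 28/81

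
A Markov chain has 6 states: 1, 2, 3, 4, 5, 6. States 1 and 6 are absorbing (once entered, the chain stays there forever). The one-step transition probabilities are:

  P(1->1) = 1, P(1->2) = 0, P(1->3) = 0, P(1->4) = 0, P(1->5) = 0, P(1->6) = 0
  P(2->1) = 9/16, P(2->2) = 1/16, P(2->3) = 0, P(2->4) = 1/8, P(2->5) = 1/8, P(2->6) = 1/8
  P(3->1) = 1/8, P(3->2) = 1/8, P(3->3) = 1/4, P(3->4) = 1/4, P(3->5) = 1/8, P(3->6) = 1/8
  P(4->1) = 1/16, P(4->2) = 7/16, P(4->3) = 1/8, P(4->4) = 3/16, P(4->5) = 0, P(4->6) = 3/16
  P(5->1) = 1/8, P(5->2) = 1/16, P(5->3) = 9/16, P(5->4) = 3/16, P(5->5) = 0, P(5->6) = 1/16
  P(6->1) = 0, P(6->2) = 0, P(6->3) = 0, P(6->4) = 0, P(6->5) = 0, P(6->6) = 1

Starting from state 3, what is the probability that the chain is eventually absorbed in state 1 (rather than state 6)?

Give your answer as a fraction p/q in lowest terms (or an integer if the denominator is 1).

Answer: 8053/13731

Derivation:
Let a_i = P(absorbed in 1 | start in state i).
Boundary conditions: a_1 = 1, a_6 = 0.
For each transient state i, a_i = sum_j P(i->j) * a_j:
  a_2 = 9/16*a_1 + 1/16*a_2 + 0*a_3 + 1/8*a_4 + 1/8*a_5 + 1/8*a_6
  a_3 = 1/8*a_1 + 1/8*a_2 + 1/4*a_3 + 1/4*a_4 + 1/8*a_5 + 1/8*a_6
  a_4 = 1/16*a_1 + 7/16*a_2 + 1/8*a_3 + 3/16*a_4 + 0*a_5 + 3/16*a_6
  a_5 = 1/8*a_1 + 1/16*a_2 + 9/16*a_3 + 3/16*a_4 + 0*a_5 + 1/16*a_6

Substituting a_1 = 1 and a_6 = 0, rearrange to (I - Q) a = r where r[i] = P(i -> 1):
  [15/16, 0, -1/8, -1/8] . (a_2, a_3, a_4, a_5) = 9/16
  [-1/8, 3/4, -1/4, -1/8] . (a_2, a_3, a_4, a_5) = 1/8
  [-7/16, -1/8, 13/16, 0] . (a_2, a_3, a_4, a_5) = 1/16
  [-1/16, -9/16, -3/16, 1] . (a_2, a_3, a_4, a_5) = 1/8

Solving yields:
  a_2 = 10409/13731
  a_3 = 8053/13731
  a_4 = 7900/13731
  a_5 = 8378/13731

Starting state is 3, so the absorption probability is a_3 = 8053/13731.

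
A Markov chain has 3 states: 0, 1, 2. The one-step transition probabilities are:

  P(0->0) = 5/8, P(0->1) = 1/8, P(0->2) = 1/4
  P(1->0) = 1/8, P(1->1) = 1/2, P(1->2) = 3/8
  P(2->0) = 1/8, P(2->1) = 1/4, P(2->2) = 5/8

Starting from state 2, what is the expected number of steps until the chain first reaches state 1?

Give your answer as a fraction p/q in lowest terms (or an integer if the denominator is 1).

Let h_i = expected steps to first reach 1 from state i.
Boundary: h_1 = 0.
First-step equations for the other states:
  h_0 = 1 + 5/8*h_0 + 1/8*h_1 + 1/4*h_2
  h_2 = 1 + 1/8*h_0 + 1/4*h_1 + 5/8*h_2

Substituting h_1 = 0 and rearranging gives the linear system (I - Q) h = 1:
  [3/8, -1/4] . (h_0, h_2) = 1
  [-1/8, 3/8] . (h_0, h_2) = 1

Solving yields:
  h_0 = 40/7
  h_2 = 32/7

Starting state is 2, so the expected hitting time is h_2 = 32/7.

Answer: 32/7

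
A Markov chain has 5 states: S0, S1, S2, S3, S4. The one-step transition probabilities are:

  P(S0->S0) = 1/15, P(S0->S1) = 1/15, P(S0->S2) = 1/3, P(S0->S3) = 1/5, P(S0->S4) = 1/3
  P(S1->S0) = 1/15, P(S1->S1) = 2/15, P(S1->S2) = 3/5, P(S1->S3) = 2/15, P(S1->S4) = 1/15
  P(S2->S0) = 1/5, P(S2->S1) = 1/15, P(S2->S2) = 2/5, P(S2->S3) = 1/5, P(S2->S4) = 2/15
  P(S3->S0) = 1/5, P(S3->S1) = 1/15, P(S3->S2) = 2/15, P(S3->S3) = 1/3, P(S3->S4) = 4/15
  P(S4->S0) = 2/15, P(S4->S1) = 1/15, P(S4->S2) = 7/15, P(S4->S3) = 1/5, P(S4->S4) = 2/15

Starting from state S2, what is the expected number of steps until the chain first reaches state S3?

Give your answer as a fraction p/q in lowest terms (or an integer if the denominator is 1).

Let h_i = expected steps to first reach S3 from state i.
Boundary: h_S3 = 0.
First-step equations for the other states:
  h_S0 = 1 + 1/15*h_S0 + 1/15*h_S1 + 1/3*h_S2 + 1/5*h_S3 + 1/3*h_S4
  h_S1 = 1 + 1/15*h_S0 + 2/15*h_S1 + 3/5*h_S2 + 2/15*h_S3 + 1/15*h_S4
  h_S2 = 1 + 1/5*h_S0 + 1/15*h_S1 + 2/5*h_S2 + 1/5*h_S3 + 2/15*h_S4
  h_S4 = 1 + 2/15*h_S0 + 1/15*h_S1 + 7/15*h_S2 + 1/5*h_S3 + 2/15*h_S4

Substituting h_S3 = 0 and rearranging gives the linear system (I - Q) h = 1:
  [14/15, -1/15, -1/3, -1/3] . (h_S0, h_S1, h_S2, h_S4) = 1
  [-1/15, 13/15, -3/5, -1/15] . (h_S0, h_S1, h_S2, h_S4) = 1
  [-1/5, -1/15, 3/5, -2/15] . (h_S0, h_S1, h_S2, h_S4) = 1
  [-2/15, -1/15, -7/15, 13/15] . (h_S0, h_S1, h_S2, h_S4) = 1

Solving yields:
  h_S0 = 210/41
  h_S1 = 225/41
  h_S2 = 210/41
  h_S4 = 210/41

Starting state is S2, so the expected hitting time is h_S2 = 210/41.

Answer: 210/41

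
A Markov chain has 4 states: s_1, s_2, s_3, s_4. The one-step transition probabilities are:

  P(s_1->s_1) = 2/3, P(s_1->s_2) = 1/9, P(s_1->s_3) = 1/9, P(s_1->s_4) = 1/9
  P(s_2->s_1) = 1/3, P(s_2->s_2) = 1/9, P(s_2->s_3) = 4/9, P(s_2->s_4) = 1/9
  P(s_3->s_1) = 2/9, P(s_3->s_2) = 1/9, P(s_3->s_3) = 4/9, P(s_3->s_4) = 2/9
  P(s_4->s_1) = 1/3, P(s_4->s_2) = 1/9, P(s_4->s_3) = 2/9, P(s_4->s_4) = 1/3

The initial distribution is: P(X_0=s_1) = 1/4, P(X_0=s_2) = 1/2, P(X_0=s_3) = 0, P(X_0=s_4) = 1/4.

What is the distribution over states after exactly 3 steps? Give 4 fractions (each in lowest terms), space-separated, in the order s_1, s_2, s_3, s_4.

Answer: 437/972 1/9 188/729 529/2916

Derivation:
Propagating the distribution step by step (d_{t+1} = d_t * P):
d_0 = (s_1=1/4, s_2=1/2, s_3=0, s_4=1/4)
  d_1[s_1] = 1/4*2/3 + 1/2*1/3 + 0*2/9 + 1/4*1/3 = 5/12
  d_1[s_2] = 1/4*1/9 + 1/2*1/9 + 0*1/9 + 1/4*1/9 = 1/9
  d_1[s_3] = 1/4*1/9 + 1/2*4/9 + 0*4/9 + 1/4*2/9 = 11/36
  d_1[s_4] = 1/4*1/9 + 1/2*1/9 + 0*2/9 + 1/4*1/3 = 1/6
d_1 = (s_1=5/12, s_2=1/9, s_3=11/36, s_4=1/6)
  d_2[s_1] = 5/12*2/3 + 1/9*1/3 + 11/36*2/9 + 1/6*1/3 = 71/162
  d_2[s_2] = 5/12*1/9 + 1/9*1/9 + 11/36*1/9 + 1/6*1/9 = 1/9
  d_2[s_3] = 5/12*1/9 + 1/9*4/9 + 11/36*4/9 + 1/6*2/9 = 29/108
  d_2[s_4] = 5/12*1/9 + 1/9*1/9 + 11/36*2/9 + 1/6*1/3 = 59/324
d_2 = (s_1=71/162, s_2=1/9, s_3=29/108, s_4=59/324)
  d_3[s_1] = 71/162*2/3 + 1/9*1/3 + 29/108*2/9 + 59/324*1/3 = 437/972
  d_3[s_2] = 71/162*1/9 + 1/9*1/9 + 29/108*1/9 + 59/324*1/9 = 1/9
  d_3[s_3] = 71/162*1/9 + 1/9*4/9 + 29/108*4/9 + 59/324*2/9 = 188/729
  d_3[s_4] = 71/162*1/9 + 1/9*1/9 + 29/108*2/9 + 59/324*1/3 = 529/2916
d_3 = (s_1=437/972, s_2=1/9, s_3=188/729, s_4=529/2916)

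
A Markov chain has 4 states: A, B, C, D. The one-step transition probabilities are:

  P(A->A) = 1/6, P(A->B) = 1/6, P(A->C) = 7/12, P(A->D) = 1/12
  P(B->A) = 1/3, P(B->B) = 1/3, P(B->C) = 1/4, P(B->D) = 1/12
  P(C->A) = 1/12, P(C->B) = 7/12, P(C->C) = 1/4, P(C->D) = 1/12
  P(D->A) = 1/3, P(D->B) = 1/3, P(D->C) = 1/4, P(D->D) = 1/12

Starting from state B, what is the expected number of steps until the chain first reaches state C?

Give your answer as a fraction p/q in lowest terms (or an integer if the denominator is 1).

Let h_i = expected steps to first reach C from state i.
Boundary: h_C = 0.
First-step equations for the other states:
  h_A = 1 + 1/6*h_A + 1/6*h_B + 7/12*h_C + 1/12*h_D
  h_B = 1 + 1/3*h_A + 1/3*h_B + 1/4*h_C + 1/12*h_D
  h_D = 1 + 1/3*h_A + 1/3*h_B + 1/4*h_C + 1/12*h_D

Substituting h_C = 0 and rearranging gives the linear system (I - Q) h = 1:
  [5/6, -1/6, -1/12] . (h_A, h_B, h_D) = 1
  [-1/3, 2/3, -1/12] . (h_A, h_B, h_D) = 1
  [-1/3, -1/3, 11/12] . (h_A, h_B, h_D) = 1

Solving yields:
  h_A = 60/29
  h_B = 84/29
  h_D = 84/29

Starting state is B, so the expected hitting time is h_B = 84/29.

Answer: 84/29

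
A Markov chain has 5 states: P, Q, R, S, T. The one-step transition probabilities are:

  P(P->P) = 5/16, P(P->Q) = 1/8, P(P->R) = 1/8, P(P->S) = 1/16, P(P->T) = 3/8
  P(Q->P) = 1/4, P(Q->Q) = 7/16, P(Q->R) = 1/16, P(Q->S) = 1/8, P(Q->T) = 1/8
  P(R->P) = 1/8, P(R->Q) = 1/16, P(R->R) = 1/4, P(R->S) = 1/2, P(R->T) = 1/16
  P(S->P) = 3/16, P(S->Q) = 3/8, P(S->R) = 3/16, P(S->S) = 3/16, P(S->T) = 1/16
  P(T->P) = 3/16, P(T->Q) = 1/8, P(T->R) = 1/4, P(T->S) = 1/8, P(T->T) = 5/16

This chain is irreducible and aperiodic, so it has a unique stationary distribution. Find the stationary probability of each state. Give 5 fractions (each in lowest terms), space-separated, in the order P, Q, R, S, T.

Answer: 641/2926 685/2926 489/2926 543/2926 284/1463

Derivation:
The stationary distribution satisfies pi = pi * P, i.e.:
  pi_P = 5/16*pi_P + 1/4*pi_Q + 1/8*pi_R + 3/16*pi_S + 3/16*pi_T
  pi_Q = 1/8*pi_P + 7/16*pi_Q + 1/16*pi_R + 3/8*pi_S + 1/8*pi_T
  pi_R = 1/8*pi_P + 1/16*pi_Q + 1/4*pi_R + 3/16*pi_S + 1/4*pi_T
  pi_S = 1/16*pi_P + 1/8*pi_Q + 1/2*pi_R + 3/16*pi_S + 1/8*pi_T
  pi_T = 3/8*pi_P + 1/8*pi_Q + 1/16*pi_R + 1/16*pi_S + 5/16*pi_T
with normalization: pi_P + pi_Q + pi_R + pi_S + pi_T = 1.

Using the first 4 balance equations plus normalization, the linear system A*pi = b is:
  [-11/16, 1/4, 1/8, 3/16, 3/16] . pi = 0
  [1/8, -9/16, 1/16, 3/8, 1/8] . pi = 0
  [1/8, 1/16, -3/4, 3/16, 1/4] . pi = 0
  [1/16, 1/8, 1/2, -13/16, 1/8] . pi = 0
  [1, 1, 1, 1, 1] . pi = 1

Solving yields:
  pi_P = 641/2926
  pi_Q = 685/2926
  pi_R = 489/2926
  pi_S = 543/2926
  pi_T = 284/1463

Verification (pi * P):
  641/2926*5/16 + 685/2926*1/4 + 489/2926*1/8 + 543/2926*3/16 + 284/1463*3/16 = 641/2926 = pi_P  (ok)
  641/2926*1/8 + 685/2926*7/16 + 489/2926*1/16 + 543/2926*3/8 + 284/1463*1/8 = 685/2926 = pi_Q  (ok)
  641/2926*1/8 + 685/2926*1/16 + 489/2926*1/4 + 543/2926*3/16 + 284/1463*1/4 = 489/2926 = pi_R  (ok)
  641/2926*1/16 + 685/2926*1/8 + 489/2926*1/2 + 543/2926*3/16 + 284/1463*1/8 = 543/2926 = pi_S  (ok)
  641/2926*3/8 + 685/2926*1/8 + 489/2926*1/16 + 543/2926*1/16 + 284/1463*5/16 = 284/1463 = pi_T  (ok)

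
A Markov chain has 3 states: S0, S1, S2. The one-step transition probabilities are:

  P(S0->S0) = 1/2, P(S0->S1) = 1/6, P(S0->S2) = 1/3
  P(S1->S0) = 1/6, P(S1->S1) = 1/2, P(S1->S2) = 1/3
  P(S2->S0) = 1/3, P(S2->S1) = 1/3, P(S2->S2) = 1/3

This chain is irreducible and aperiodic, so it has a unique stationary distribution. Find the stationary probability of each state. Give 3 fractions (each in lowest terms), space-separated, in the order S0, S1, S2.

Answer: 1/3 1/3 1/3

Derivation:
The stationary distribution satisfies pi = pi * P, i.e.:
  pi_S0 = 1/2*pi_S0 + 1/6*pi_S1 + 1/3*pi_S2
  pi_S1 = 1/6*pi_S0 + 1/2*pi_S1 + 1/3*pi_S2
  pi_S2 = 1/3*pi_S0 + 1/3*pi_S1 + 1/3*pi_S2
with normalization: pi_S0 + pi_S1 + pi_S2 = 1.

Using the first 2 balance equations plus normalization, the linear system A*pi = b is:
  [-1/2, 1/6, 1/3] . pi = 0
  [1/6, -1/2, 1/3] . pi = 0
  [1, 1, 1] . pi = 1

Solving yields:
  pi_S0 = 1/3
  pi_S1 = 1/3
  pi_S2 = 1/3

Verification (pi * P):
  1/3*1/2 + 1/3*1/6 + 1/3*1/3 = 1/3 = pi_S0  (ok)
  1/3*1/6 + 1/3*1/2 + 1/3*1/3 = 1/3 = pi_S1  (ok)
  1/3*1/3 + 1/3*1/3 + 1/3*1/3 = 1/3 = pi_S2  (ok)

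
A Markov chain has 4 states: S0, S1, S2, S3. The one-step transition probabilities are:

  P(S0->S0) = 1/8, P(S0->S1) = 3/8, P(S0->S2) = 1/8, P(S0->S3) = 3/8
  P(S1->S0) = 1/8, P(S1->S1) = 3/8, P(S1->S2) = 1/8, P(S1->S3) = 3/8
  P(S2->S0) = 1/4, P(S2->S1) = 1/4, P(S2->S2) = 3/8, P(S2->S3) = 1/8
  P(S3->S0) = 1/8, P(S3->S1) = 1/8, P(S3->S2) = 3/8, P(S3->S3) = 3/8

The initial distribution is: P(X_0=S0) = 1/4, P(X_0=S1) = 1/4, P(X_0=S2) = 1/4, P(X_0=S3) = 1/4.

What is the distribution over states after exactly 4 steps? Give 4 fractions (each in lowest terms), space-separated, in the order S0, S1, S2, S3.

Answer: 325/2048 541/2048 69/256 315/1024

Derivation:
Propagating the distribution step by step (d_{t+1} = d_t * P):
d_0 = (S0=1/4, S1=1/4, S2=1/4, S3=1/4)
  d_1[S0] = 1/4*1/8 + 1/4*1/8 + 1/4*1/4 + 1/4*1/8 = 5/32
  d_1[S1] = 1/4*3/8 + 1/4*3/8 + 1/4*1/4 + 1/4*1/8 = 9/32
  d_1[S2] = 1/4*1/8 + 1/4*1/8 + 1/4*3/8 + 1/4*3/8 = 1/4
  d_1[S3] = 1/4*3/8 + 1/4*3/8 + 1/4*1/8 + 1/4*3/8 = 5/16
d_1 = (S0=5/32, S1=9/32, S2=1/4, S3=5/16)
  d_2[S0] = 5/32*1/8 + 9/32*1/8 + 1/4*1/4 + 5/16*1/8 = 5/32
  d_2[S1] = 5/32*3/8 + 9/32*3/8 + 1/4*1/4 + 5/16*1/8 = 17/64
  d_2[S2] = 5/32*1/8 + 9/32*1/8 + 1/4*3/8 + 5/16*3/8 = 17/64
  d_2[S3] = 5/32*3/8 + 9/32*3/8 + 1/4*1/8 + 5/16*3/8 = 5/16
d_2 = (S0=5/32, S1=17/64, S2=17/64, S3=5/16)
  d_3[S0] = 5/32*1/8 + 17/64*1/8 + 17/64*1/4 + 5/16*1/8 = 81/512
  d_3[S1] = 5/32*3/8 + 17/64*3/8 + 17/64*1/4 + 5/16*1/8 = 135/512
  d_3[S2] = 5/32*1/8 + 17/64*1/8 + 17/64*3/8 + 5/16*3/8 = 69/256
  d_3[S3] = 5/32*3/8 + 17/64*3/8 + 17/64*1/8 + 5/16*3/8 = 79/256
d_3 = (S0=81/512, S1=135/512, S2=69/256, S3=79/256)
  d_4[S0] = 81/512*1/8 + 135/512*1/8 + 69/256*1/4 + 79/256*1/8 = 325/2048
  d_4[S1] = 81/512*3/8 + 135/512*3/8 + 69/256*1/4 + 79/256*1/8 = 541/2048
  d_4[S2] = 81/512*1/8 + 135/512*1/8 + 69/256*3/8 + 79/256*3/8 = 69/256
  d_4[S3] = 81/512*3/8 + 135/512*3/8 + 69/256*1/8 + 79/256*3/8 = 315/1024
d_4 = (S0=325/2048, S1=541/2048, S2=69/256, S3=315/1024)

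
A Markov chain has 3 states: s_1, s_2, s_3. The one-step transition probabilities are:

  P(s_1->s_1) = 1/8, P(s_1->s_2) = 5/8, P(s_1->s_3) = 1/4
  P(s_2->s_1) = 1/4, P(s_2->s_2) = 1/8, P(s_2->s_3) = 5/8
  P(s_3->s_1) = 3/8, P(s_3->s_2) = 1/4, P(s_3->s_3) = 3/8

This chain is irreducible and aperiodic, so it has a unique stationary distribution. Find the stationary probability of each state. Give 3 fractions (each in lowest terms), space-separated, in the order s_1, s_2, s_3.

Answer: 25/93 29/93 13/31

Derivation:
The stationary distribution satisfies pi = pi * P, i.e.:
  pi_s_1 = 1/8*pi_s_1 + 1/4*pi_s_2 + 3/8*pi_s_3
  pi_s_2 = 5/8*pi_s_1 + 1/8*pi_s_2 + 1/4*pi_s_3
  pi_s_3 = 1/4*pi_s_1 + 5/8*pi_s_2 + 3/8*pi_s_3
with normalization: pi_s_1 + pi_s_2 + pi_s_3 = 1.

Using the first 2 balance equations plus normalization, the linear system A*pi = b is:
  [-7/8, 1/4, 3/8] . pi = 0
  [5/8, -7/8, 1/4] . pi = 0
  [1, 1, 1] . pi = 1

Solving yields:
  pi_s_1 = 25/93
  pi_s_2 = 29/93
  pi_s_3 = 13/31

Verification (pi * P):
  25/93*1/8 + 29/93*1/4 + 13/31*3/8 = 25/93 = pi_s_1  (ok)
  25/93*5/8 + 29/93*1/8 + 13/31*1/4 = 29/93 = pi_s_2  (ok)
  25/93*1/4 + 29/93*5/8 + 13/31*3/8 = 13/31 = pi_s_3  (ok)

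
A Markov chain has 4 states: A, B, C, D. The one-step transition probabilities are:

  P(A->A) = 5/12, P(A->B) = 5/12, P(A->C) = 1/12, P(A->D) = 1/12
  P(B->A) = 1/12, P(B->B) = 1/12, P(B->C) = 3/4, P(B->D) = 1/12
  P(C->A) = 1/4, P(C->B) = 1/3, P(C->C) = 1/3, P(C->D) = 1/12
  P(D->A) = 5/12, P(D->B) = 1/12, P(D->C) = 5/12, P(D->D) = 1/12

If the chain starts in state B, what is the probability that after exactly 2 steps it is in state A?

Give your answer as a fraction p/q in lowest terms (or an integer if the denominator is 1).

Computing P^2 by repeated multiplication:
P^1 =
  A: [5/12, 5/12, 1/12, 1/12]
  B: [1/12, 1/12, 3/4, 1/12]
  C: [1/4, 1/3, 1/3, 1/12]
  D: [5/12, 1/12, 5/12, 1/12]
P^2 =
  A: [19/72, 35/144, 59/144, 1/12]
  B: [19/72, 43/144, 17/48, 1/12]
  C: [1/4, 1/4, 5/12, 1/12]
  D: [23/72, 47/144, 13/48, 1/12]

(P^2)[B -> A] = 19/72

Answer: 19/72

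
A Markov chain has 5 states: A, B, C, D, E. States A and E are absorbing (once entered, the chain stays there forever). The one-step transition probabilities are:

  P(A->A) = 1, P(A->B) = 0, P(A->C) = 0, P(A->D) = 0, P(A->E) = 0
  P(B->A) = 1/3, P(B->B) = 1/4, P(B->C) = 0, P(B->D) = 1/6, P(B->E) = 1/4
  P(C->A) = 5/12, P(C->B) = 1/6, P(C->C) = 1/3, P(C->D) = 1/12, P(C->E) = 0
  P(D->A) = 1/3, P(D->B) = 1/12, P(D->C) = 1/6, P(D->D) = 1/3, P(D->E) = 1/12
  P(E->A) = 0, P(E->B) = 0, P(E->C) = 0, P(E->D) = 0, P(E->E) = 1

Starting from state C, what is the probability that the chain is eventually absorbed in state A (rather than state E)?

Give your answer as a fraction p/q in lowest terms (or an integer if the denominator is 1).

Answer: 235/267

Derivation:
Let a_i = P(absorbed in A | start in state i).
Boundary conditions: a_A = 1, a_E = 0.
For each transient state i, a_i = sum_j P(i->j) * a_j:
  a_B = 1/3*a_A + 1/4*a_B + 0*a_C + 1/6*a_D + 1/4*a_E
  a_C = 5/12*a_A + 1/6*a_B + 1/3*a_C + 1/12*a_D + 0*a_E
  a_D = 1/3*a_A + 1/12*a_B + 1/6*a_C + 1/3*a_D + 1/12*a_E

Substituting a_A = 1 and a_E = 0, rearrange to (I - Q) a = r where r[i] = P(i -> A):
  [3/4, 0, -1/6] . (a_B, a_C, a_D) = 1/3
  [-1/6, 2/3, -1/12] . (a_B, a_C, a_D) = 5/12
  [-1/12, -1/6, 2/3] . (a_B, a_C, a_D) = 1/3

Solving yields:
  a_B = 166/267
  a_C = 235/267
  a_D = 71/89

Starting state is C, so the absorption probability is a_C = 235/267.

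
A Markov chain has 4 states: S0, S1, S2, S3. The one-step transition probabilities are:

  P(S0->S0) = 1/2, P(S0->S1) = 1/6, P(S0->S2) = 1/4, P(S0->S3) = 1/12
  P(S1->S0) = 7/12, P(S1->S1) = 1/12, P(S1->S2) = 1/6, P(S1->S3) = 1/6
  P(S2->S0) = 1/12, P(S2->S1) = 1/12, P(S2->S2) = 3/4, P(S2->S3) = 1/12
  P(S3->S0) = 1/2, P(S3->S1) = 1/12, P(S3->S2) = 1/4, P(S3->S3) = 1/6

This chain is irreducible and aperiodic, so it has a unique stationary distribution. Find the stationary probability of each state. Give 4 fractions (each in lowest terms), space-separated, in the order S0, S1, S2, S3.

The stationary distribution satisfies pi = pi * P, i.e.:
  pi_S0 = 1/2*pi_S0 + 7/12*pi_S1 + 1/12*pi_S2 + 1/2*pi_S3
  pi_S1 = 1/6*pi_S0 + 1/12*pi_S1 + 1/12*pi_S2 + 1/12*pi_S3
  pi_S2 = 1/4*pi_S0 + 1/6*pi_S1 + 3/4*pi_S2 + 1/4*pi_S3
  pi_S3 = 1/12*pi_S0 + 1/6*pi_S1 + 1/12*pi_S2 + 1/6*pi_S3
with normalization: pi_S0 + pi_S1 + pi_S2 + pi_S3 = 1.

Using the first 3 balance equations plus normalization, the linear system A*pi = b is:
  [-1/2, 7/12, 1/12, 1/2] . pi = 0
  [1/6, -11/12, 1/12, 1/12] . pi = 0
  [1/4, 1/6, -1/4, 1/4] . pi = 0
  [1, 1, 1, 1] . pi = 1

Solving yields:
  pi_S0 = 263/853
  pi_S1 = 93/853
  pi_S2 = 411/853
  pi_S3 = 86/853

Verification (pi * P):
  263/853*1/2 + 93/853*7/12 + 411/853*1/12 + 86/853*1/2 = 263/853 = pi_S0  (ok)
  263/853*1/6 + 93/853*1/12 + 411/853*1/12 + 86/853*1/12 = 93/853 = pi_S1  (ok)
  263/853*1/4 + 93/853*1/6 + 411/853*3/4 + 86/853*1/4 = 411/853 = pi_S2  (ok)
  263/853*1/12 + 93/853*1/6 + 411/853*1/12 + 86/853*1/6 = 86/853 = pi_S3  (ok)

Answer: 263/853 93/853 411/853 86/853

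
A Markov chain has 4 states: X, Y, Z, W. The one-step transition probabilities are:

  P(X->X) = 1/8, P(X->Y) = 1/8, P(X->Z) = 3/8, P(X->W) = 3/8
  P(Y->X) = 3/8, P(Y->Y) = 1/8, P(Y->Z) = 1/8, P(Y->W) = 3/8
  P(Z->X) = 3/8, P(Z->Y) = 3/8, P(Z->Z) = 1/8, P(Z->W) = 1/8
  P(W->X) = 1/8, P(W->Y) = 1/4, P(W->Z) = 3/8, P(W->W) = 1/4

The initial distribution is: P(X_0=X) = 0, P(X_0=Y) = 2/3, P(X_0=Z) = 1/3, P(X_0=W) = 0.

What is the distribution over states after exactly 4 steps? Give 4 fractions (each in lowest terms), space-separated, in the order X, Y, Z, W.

Answer: 507/2048 907/4096 517/2048 1141/4096

Derivation:
Propagating the distribution step by step (d_{t+1} = d_t * P):
d_0 = (X=0, Y=2/3, Z=1/3, W=0)
  d_1[X] = 0*1/8 + 2/3*3/8 + 1/3*3/8 + 0*1/8 = 3/8
  d_1[Y] = 0*1/8 + 2/3*1/8 + 1/3*3/8 + 0*1/4 = 5/24
  d_1[Z] = 0*3/8 + 2/3*1/8 + 1/3*1/8 + 0*3/8 = 1/8
  d_1[W] = 0*3/8 + 2/3*3/8 + 1/3*1/8 + 0*1/4 = 7/24
d_1 = (X=3/8, Y=5/24, Z=1/8, W=7/24)
  d_2[X] = 3/8*1/8 + 5/24*3/8 + 1/8*3/8 + 7/24*1/8 = 5/24
  d_2[Y] = 3/8*1/8 + 5/24*1/8 + 1/8*3/8 + 7/24*1/4 = 37/192
  d_2[Z] = 3/8*3/8 + 5/24*1/8 + 1/8*1/8 + 7/24*3/8 = 7/24
  d_2[W] = 3/8*3/8 + 5/24*3/8 + 1/8*1/8 + 7/24*1/4 = 59/192
d_2 = (X=5/24, Y=37/192, Z=7/24, W=59/192)
  d_3[X] = 5/24*1/8 + 37/192*3/8 + 7/24*3/8 + 59/192*1/8 = 63/256
  d_3[Y] = 5/24*1/8 + 37/192*1/8 + 7/24*3/8 + 59/192*1/4 = 121/512
  d_3[Z] = 5/24*3/8 + 37/192*1/8 + 7/24*1/8 + 59/192*3/8 = 65/256
  d_3[W] = 5/24*3/8 + 37/192*3/8 + 7/24*1/8 + 59/192*1/4 = 135/512
d_3 = (X=63/256, Y=121/512, Z=65/256, W=135/512)
  d_4[X] = 63/256*1/8 + 121/512*3/8 + 65/256*3/8 + 135/512*1/8 = 507/2048
  d_4[Y] = 63/256*1/8 + 121/512*1/8 + 65/256*3/8 + 135/512*1/4 = 907/4096
  d_4[Z] = 63/256*3/8 + 121/512*1/8 + 65/256*1/8 + 135/512*3/8 = 517/2048
  d_4[W] = 63/256*3/8 + 121/512*3/8 + 65/256*1/8 + 135/512*1/4 = 1141/4096
d_4 = (X=507/2048, Y=907/4096, Z=517/2048, W=1141/4096)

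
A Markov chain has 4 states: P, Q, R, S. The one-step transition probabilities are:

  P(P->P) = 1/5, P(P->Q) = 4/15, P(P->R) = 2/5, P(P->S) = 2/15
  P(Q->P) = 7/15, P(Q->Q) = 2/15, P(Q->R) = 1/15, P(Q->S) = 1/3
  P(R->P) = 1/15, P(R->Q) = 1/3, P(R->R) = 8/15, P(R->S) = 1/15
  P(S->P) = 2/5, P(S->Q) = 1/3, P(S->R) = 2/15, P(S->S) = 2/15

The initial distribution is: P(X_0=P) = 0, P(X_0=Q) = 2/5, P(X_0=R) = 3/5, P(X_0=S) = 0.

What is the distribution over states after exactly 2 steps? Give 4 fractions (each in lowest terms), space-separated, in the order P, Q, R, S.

Propagating the distribution step by step (d_{t+1} = d_t * P):
d_0 = (P=0, Q=2/5, R=3/5, S=0)
  d_1[P] = 0*1/5 + 2/5*7/15 + 3/5*1/15 + 0*2/5 = 17/75
  d_1[Q] = 0*4/15 + 2/5*2/15 + 3/5*1/3 + 0*1/3 = 19/75
  d_1[R] = 0*2/5 + 2/5*1/15 + 3/5*8/15 + 0*2/15 = 26/75
  d_1[S] = 0*2/15 + 2/5*1/3 + 3/5*1/15 + 0*2/15 = 13/75
d_1 = (P=17/75, Q=19/75, R=26/75, S=13/75)
  d_2[P] = 17/75*1/5 + 19/75*7/15 + 26/75*1/15 + 13/75*2/5 = 32/125
  d_2[Q] = 17/75*4/15 + 19/75*2/15 + 26/75*1/3 + 13/75*1/3 = 301/1125
  d_2[R] = 17/75*2/5 + 19/75*1/15 + 26/75*8/15 + 13/75*2/15 = 71/225
  d_2[S] = 17/75*2/15 + 19/75*1/3 + 26/75*1/15 + 13/75*2/15 = 181/1125
d_2 = (P=32/125, Q=301/1125, R=71/225, S=181/1125)

Answer: 32/125 301/1125 71/225 181/1125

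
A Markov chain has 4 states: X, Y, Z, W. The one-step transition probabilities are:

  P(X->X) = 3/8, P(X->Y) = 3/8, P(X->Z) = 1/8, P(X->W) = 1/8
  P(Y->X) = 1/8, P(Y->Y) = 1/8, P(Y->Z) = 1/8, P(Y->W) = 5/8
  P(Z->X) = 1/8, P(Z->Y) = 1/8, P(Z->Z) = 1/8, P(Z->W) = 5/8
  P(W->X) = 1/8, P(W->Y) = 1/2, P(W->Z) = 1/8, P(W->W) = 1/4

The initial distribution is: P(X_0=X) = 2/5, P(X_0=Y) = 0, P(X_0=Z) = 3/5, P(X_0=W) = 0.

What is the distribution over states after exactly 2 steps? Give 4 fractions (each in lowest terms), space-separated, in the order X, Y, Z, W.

Answer: 29/160 109/320 1/8 113/320

Derivation:
Propagating the distribution step by step (d_{t+1} = d_t * P):
d_0 = (X=2/5, Y=0, Z=3/5, W=0)
  d_1[X] = 2/5*3/8 + 0*1/8 + 3/5*1/8 + 0*1/8 = 9/40
  d_1[Y] = 2/5*3/8 + 0*1/8 + 3/5*1/8 + 0*1/2 = 9/40
  d_1[Z] = 2/5*1/8 + 0*1/8 + 3/5*1/8 + 0*1/8 = 1/8
  d_1[W] = 2/5*1/8 + 0*5/8 + 3/5*5/8 + 0*1/4 = 17/40
d_1 = (X=9/40, Y=9/40, Z=1/8, W=17/40)
  d_2[X] = 9/40*3/8 + 9/40*1/8 + 1/8*1/8 + 17/40*1/8 = 29/160
  d_2[Y] = 9/40*3/8 + 9/40*1/8 + 1/8*1/8 + 17/40*1/2 = 109/320
  d_2[Z] = 9/40*1/8 + 9/40*1/8 + 1/8*1/8 + 17/40*1/8 = 1/8
  d_2[W] = 9/40*1/8 + 9/40*5/8 + 1/8*5/8 + 17/40*1/4 = 113/320
d_2 = (X=29/160, Y=109/320, Z=1/8, W=113/320)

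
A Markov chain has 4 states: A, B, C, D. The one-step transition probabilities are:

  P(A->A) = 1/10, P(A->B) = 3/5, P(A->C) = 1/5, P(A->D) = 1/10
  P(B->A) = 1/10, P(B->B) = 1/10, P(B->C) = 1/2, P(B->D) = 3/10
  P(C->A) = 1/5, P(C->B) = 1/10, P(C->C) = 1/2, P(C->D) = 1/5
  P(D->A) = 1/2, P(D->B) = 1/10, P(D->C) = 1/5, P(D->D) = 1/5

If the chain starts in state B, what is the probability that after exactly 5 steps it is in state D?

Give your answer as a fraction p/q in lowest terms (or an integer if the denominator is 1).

Computing P^5 by repeated multiplication:
P^1 =
  A: [1/10, 3/5, 1/5, 1/10]
  B: [1/10, 1/10, 1/2, 3/10]
  C: [1/5, 1/10, 1/2, 1/5]
  D: [1/2, 1/10, 1/5, 1/5]
P^2 =
  A: [4/25, 3/20, 11/25, 1/4]
  B: [27/100, 3/20, 19/50, 1/5]
  C: [23/100, 1/5, 19/50, 19/100]
  D: [1/5, 7/20, 29/100, 4/25]
P^3 =
  A: [61/250, 9/50, 377/1000, 199/1000]
  B: [109/500, 47/200, 359/1000, 47/250]
  C: [107/500, 43/200, 187/500, 197/1000]
  D: [193/1000, 1/5, 49/125, 43/200]
P^4 =
  A: [2173/10000, 111/500, 3671/10000, 121/625]
  B: [2111/10000, 209/1000, 1891/5000, 2017/10000]
  C: [1081/5000, 207/1000, 3767/10000, 2001/10000]
  D: [563/2500, 393/2000, 236/625, 2007/10000]
P^5 =
  A: [4283/20000, 4173/20000, 37673/100000, 20047/100000]
  B: [437/2000, 4111/20000, 2351/6250, 19979/100000]
  C: [21771/100000, 2081/10000, 37511/100000, 4977/25000]
  D: [5451/25000, 1063/5000, 37223/100000, 19713/100000]

(P^5)[B -> D] = 19979/100000

Answer: 19979/100000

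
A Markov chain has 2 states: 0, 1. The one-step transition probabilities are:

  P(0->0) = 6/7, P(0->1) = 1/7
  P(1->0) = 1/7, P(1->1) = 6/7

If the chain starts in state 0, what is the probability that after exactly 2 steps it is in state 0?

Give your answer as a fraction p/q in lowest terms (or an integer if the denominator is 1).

Answer: 37/49

Derivation:
Computing P^2 by repeated multiplication:
P^1 =
  0: [6/7, 1/7]
  1: [1/7, 6/7]
P^2 =
  0: [37/49, 12/49]
  1: [12/49, 37/49]

(P^2)[0 -> 0] = 37/49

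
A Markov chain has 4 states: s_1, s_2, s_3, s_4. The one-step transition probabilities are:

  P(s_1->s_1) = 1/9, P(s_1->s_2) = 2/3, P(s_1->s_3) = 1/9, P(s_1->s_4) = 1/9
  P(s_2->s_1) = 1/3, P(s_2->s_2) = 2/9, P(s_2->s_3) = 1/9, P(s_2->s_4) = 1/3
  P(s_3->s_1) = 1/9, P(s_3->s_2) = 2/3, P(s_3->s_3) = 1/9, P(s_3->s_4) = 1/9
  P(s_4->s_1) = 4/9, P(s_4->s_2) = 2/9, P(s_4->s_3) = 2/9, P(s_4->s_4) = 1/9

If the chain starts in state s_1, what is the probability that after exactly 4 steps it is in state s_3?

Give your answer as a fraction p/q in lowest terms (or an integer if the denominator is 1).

Answer: 862/6561

Derivation:
Computing P^4 by repeated multiplication:
P^1 =
  s_1: [1/9, 2/3, 1/9, 1/9]
  s_2: [1/3, 2/9, 1/9, 1/3]
  s_3: [1/9, 2/3, 1/9, 1/9]
  s_4: [4/9, 2/9, 2/9, 1/9]
P^2 =
  s_1: [8/27, 26/81, 10/81, 7/27]
  s_2: [22/81, 34/81, 4/27, 13/81]
  s_3: [8/27, 26/81, 10/81, 7/27]
  s_4: [16/81, 14/27, 10/81, 13/81]
P^3 =
  s_1: [196/729, 298/729, 34/243, 133/729]
  s_2: [188/729, 298/729, 94/729, 149/729]
  s_3: [196/729, 298/729, 34/243, 133/729]
  s_4: [68/243, 266/729, 94/729, 55/243]
P^4 =
  s_1: [1724/6561, 2650/6561, 862/6561, 1325/6561]
  s_2: [1772/6561, 862/2187, 878/6561, 1325/6561]
  s_3: [1724/6561, 2650/6561, 862/6561, 1325/6561]
  s_4: [1756/6561, 2650/6561, 298/2187, 1261/6561]

(P^4)[s_1 -> s_3] = 862/6561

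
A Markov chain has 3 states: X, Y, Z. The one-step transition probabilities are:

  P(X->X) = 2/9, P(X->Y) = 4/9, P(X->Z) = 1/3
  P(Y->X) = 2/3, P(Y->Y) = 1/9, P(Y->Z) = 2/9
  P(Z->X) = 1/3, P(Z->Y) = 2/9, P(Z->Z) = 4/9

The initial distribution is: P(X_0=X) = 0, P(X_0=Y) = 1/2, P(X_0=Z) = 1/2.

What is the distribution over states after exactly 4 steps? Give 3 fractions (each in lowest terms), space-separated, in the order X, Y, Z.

Propagating the distribution step by step (d_{t+1} = d_t * P):
d_0 = (X=0, Y=1/2, Z=1/2)
  d_1[X] = 0*2/9 + 1/2*2/3 + 1/2*1/3 = 1/2
  d_1[Y] = 0*4/9 + 1/2*1/9 + 1/2*2/9 = 1/6
  d_1[Z] = 0*1/3 + 1/2*2/9 + 1/2*4/9 = 1/3
d_1 = (X=1/2, Y=1/6, Z=1/3)
  d_2[X] = 1/2*2/9 + 1/6*2/3 + 1/3*1/3 = 1/3
  d_2[Y] = 1/2*4/9 + 1/6*1/9 + 1/3*2/9 = 17/54
  d_2[Z] = 1/2*1/3 + 1/6*2/9 + 1/3*4/9 = 19/54
d_2 = (X=1/3, Y=17/54, Z=19/54)
  d_3[X] = 1/3*2/9 + 17/54*2/3 + 19/54*1/3 = 65/162
  d_3[Y] = 1/3*4/9 + 17/54*1/9 + 19/54*2/9 = 127/486
  d_3[Z] = 1/3*1/3 + 17/54*2/9 + 19/54*4/9 = 82/243
d_3 = (X=65/162, Y=127/486, Z=82/243)
  d_4[X] = 65/162*2/9 + 127/486*2/3 + 82/243*1/3 = 274/729
  d_4[Y] = 65/162*4/9 + 127/486*1/9 + 82/243*2/9 = 1235/4374
  d_4[Z] = 65/162*1/3 + 127/486*2/9 + 82/243*4/9 = 1495/4374
d_4 = (X=274/729, Y=1235/4374, Z=1495/4374)

Answer: 274/729 1235/4374 1495/4374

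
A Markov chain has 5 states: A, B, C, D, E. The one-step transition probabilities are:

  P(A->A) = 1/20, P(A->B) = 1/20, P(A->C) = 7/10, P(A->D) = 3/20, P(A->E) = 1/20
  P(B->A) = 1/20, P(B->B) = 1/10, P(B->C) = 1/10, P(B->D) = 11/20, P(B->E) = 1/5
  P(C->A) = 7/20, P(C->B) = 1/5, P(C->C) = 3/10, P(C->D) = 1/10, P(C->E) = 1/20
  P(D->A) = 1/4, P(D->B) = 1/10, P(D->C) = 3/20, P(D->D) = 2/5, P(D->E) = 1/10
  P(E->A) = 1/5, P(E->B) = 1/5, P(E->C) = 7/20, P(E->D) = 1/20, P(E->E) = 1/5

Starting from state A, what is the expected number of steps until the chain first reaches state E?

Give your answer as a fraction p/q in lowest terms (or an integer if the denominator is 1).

Answer: 166780/13379

Derivation:
Let h_i = expected steps to first reach E from state i.
Boundary: h_E = 0.
First-step equations for the other states:
  h_A = 1 + 1/20*h_A + 1/20*h_B + 7/10*h_C + 3/20*h_D + 1/20*h_E
  h_B = 1 + 1/20*h_A + 1/10*h_B + 1/10*h_C + 11/20*h_D + 1/5*h_E
  h_C = 1 + 7/20*h_A + 1/5*h_B + 3/10*h_C + 1/10*h_D + 1/20*h_E
  h_D = 1 + 1/4*h_A + 1/10*h_B + 3/20*h_C + 2/5*h_D + 1/10*h_E

Substituting h_E = 0 and rearranging gives the linear system (I - Q) h = 1:
  [19/20, -1/20, -7/10, -3/20] . (h_A, h_B, h_C, h_D) = 1
  [-1/20, 9/10, -1/10, -11/20] . (h_A, h_B, h_C, h_D) = 1
  [-7/20, -1/5, 7/10, -1/10] . (h_A, h_B, h_C, h_D) = 1
  [-1/4, -1/10, -3/20, 3/5] . (h_A, h_B, h_C, h_D) = 1

Solving yields:
  h_A = 166780/13379
  h_B = 137520/13379
  h_C = 164040/13379
  h_D = 9160/787

Starting state is A, so the expected hitting time is h_A = 166780/13379.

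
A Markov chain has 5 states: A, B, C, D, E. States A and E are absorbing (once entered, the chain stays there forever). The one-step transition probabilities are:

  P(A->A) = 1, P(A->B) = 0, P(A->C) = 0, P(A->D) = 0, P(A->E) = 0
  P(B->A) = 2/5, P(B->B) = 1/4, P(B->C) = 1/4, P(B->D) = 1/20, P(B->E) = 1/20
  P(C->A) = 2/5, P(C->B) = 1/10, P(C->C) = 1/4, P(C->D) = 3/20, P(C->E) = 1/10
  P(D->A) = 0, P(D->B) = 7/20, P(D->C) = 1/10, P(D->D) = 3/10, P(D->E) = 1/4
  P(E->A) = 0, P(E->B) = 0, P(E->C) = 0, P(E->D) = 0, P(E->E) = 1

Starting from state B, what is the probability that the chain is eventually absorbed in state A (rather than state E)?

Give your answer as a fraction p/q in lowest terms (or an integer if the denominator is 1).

Answer: 368/451

Derivation:
Let a_i = P(absorbed in A | start in state i).
Boundary conditions: a_A = 1, a_E = 0.
For each transient state i, a_i = sum_j P(i->j) * a_j:
  a_B = 2/5*a_A + 1/4*a_B + 1/4*a_C + 1/20*a_D + 1/20*a_E
  a_C = 2/5*a_A + 1/10*a_B + 1/4*a_C + 3/20*a_D + 1/10*a_E
  a_D = 0*a_A + 7/20*a_B + 1/10*a_C + 3/10*a_D + 1/4*a_E

Substituting a_A = 1 and a_E = 0, rearrange to (I - Q) a = r where r[i] = P(i -> A):
  [3/4, -1/4, -1/20] . (a_B, a_C, a_D) = 2/5
  [-1/10, 3/4, -3/20] . (a_B, a_C, a_D) = 2/5
  [-7/20, -1/10, 7/10] . (a_B, a_C, a_D) = 0

Solving yields:
  a_B = 368/451
  a_C = 336/451
  a_D = 232/451

Starting state is B, so the absorption probability is a_B = 368/451.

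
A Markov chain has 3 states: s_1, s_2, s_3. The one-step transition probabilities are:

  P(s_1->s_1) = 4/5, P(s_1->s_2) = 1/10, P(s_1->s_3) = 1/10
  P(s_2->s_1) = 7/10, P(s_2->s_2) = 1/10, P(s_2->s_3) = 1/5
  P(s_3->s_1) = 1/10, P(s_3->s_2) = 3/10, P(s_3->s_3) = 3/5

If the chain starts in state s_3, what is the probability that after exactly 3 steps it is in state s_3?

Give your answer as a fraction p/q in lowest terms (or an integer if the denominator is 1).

Computing P^3 by repeated multiplication:
P^1 =
  s_1: [4/5, 1/10, 1/10]
  s_2: [7/10, 1/10, 1/5]
  s_3: [1/10, 3/10, 3/5]
P^2 =
  s_1: [18/25, 3/25, 4/25]
  s_2: [13/20, 7/50, 21/100]
  s_3: [7/20, 11/50, 43/100]
P^3 =
  s_1: [169/250, 33/250, 24/125]
  s_2: [639/1000, 71/500, 219/1000]
  s_3: [477/1000, 93/500, 337/1000]

(P^3)[s_3 -> s_3] = 337/1000

Answer: 337/1000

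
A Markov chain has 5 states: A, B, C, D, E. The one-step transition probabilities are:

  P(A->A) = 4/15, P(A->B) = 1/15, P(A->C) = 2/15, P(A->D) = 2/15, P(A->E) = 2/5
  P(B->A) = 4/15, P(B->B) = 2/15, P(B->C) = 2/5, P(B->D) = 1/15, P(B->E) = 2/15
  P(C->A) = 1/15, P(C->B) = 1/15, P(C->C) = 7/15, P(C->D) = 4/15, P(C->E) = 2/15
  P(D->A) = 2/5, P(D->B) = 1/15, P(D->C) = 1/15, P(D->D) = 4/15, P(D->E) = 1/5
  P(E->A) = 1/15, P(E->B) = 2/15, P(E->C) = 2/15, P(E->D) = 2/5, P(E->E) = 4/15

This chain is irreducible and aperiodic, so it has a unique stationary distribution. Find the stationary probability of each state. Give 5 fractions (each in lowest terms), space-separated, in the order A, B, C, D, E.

Answer: 7081/33606 1486/16803 7061/33606 1415/5601 4001/16803

Derivation:
The stationary distribution satisfies pi = pi * P, i.e.:
  pi_A = 4/15*pi_A + 4/15*pi_B + 1/15*pi_C + 2/5*pi_D + 1/15*pi_E
  pi_B = 1/15*pi_A + 2/15*pi_B + 1/15*pi_C + 1/15*pi_D + 2/15*pi_E
  pi_C = 2/15*pi_A + 2/5*pi_B + 7/15*pi_C + 1/15*pi_D + 2/15*pi_E
  pi_D = 2/15*pi_A + 1/15*pi_B + 4/15*pi_C + 4/15*pi_D + 2/5*pi_E
  pi_E = 2/5*pi_A + 2/15*pi_B + 2/15*pi_C + 1/5*pi_D + 4/15*pi_E
with normalization: pi_A + pi_B + pi_C + pi_D + pi_E = 1.

Using the first 4 balance equations plus normalization, the linear system A*pi = b is:
  [-11/15, 4/15, 1/15, 2/5, 1/15] . pi = 0
  [1/15, -13/15, 1/15, 1/15, 2/15] . pi = 0
  [2/15, 2/5, -8/15, 1/15, 2/15] . pi = 0
  [2/15, 1/15, 4/15, -11/15, 2/5] . pi = 0
  [1, 1, 1, 1, 1] . pi = 1

Solving yields:
  pi_A = 7081/33606
  pi_B = 1486/16803
  pi_C = 7061/33606
  pi_D = 1415/5601
  pi_E = 4001/16803

Verification (pi * P):
  7081/33606*4/15 + 1486/16803*4/15 + 7061/33606*1/15 + 1415/5601*2/5 + 4001/16803*1/15 = 7081/33606 = pi_A  (ok)
  7081/33606*1/15 + 1486/16803*2/15 + 7061/33606*1/15 + 1415/5601*1/15 + 4001/16803*2/15 = 1486/16803 = pi_B  (ok)
  7081/33606*2/15 + 1486/16803*2/5 + 7061/33606*7/15 + 1415/5601*1/15 + 4001/16803*2/15 = 7061/33606 = pi_C  (ok)
  7081/33606*2/15 + 1486/16803*1/15 + 7061/33606*4/15 + 1415/5601*4/15 + 4001/16803*2/5 = 1415/5601 = pi_D  (ok)
  7081/33606*2/5 + 1486/16803*2/15 + 7061/33606*2/15 + 1415/5601*1/5 + 4001/16803*4/15 = 4001/16803 = pi_E  (ok)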